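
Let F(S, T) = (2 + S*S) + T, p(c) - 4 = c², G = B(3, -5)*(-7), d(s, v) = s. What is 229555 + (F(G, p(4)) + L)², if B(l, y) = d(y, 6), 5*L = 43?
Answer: 45152159/25 ≈ 1.8061e+6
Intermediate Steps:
L = 43/5 (L = (⅕)*43 = 43/5 ≈ 8.6000)
B(l, y) = y
G = 35 (G = -5*(-7) = 35)
p(c) = 4 + c²
F(S, T) = 2 + T + S² (F(S, T) = (2 + S²) + T = 2 + T + S²)
229555 + (F(G, p(4)) + L)² = 229555 + ((2 + (4 + 4²) + 35²) + 43/5)² = 229555 + ((2 + (4 + 16) + 1225) + 43/5)² = 229555 + ((2 + 20 + 1225) + 43/5)² = 229555 + (1247 + 43/5)² = 229555 + (6278/5)² = 229555 + 39413284/25 = 45152159/25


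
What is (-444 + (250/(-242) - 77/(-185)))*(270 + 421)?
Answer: -6877348868/22385 ≈ -3.0723e+5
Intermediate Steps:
(-444 + (250/(-242) - 77/(-185)))*(270 + 421) = (-444 + (250*(-1/242) - 77*(-1/185)))*691 = (-444 + (-125/121 + 77/185))*691 = (-444 - 13808/22385)*691 = -9952748/22385*691 = -6877348868/22385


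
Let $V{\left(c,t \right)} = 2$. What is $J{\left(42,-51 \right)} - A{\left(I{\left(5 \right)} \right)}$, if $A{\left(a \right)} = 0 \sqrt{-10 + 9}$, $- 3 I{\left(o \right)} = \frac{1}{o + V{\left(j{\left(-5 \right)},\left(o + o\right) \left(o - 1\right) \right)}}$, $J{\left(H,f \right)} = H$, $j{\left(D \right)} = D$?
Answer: $42$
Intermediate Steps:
$I{\left(o \right)} = - \frac{1}{3 \left(2 + o\right)}$ ($I{\left(o \right)} = - \frac{1}{3 \left(o + 2\right)} = - \frac{1}{3 \left(2 + o\right)}$)
$A{\left(a \right)} = 0$ ($A{\left(a \right)} = 0 \sqrt{-1} = 0 i = 0$)
$J{\left(42,-51 \right)} - A{\left(I{\left(5 \right)} \right)} = 42 - 0 = 42 + 0 = 42$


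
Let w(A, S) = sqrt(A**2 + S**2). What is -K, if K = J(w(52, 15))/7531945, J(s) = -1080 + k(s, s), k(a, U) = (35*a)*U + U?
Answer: -20287/1506389 - sqrt(2929)/7531945 ≈ -0.013474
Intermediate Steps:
k(a, U) = U + 35*U*a (k(a, U) = 35*U*a + U = U + 35*U*a)
J(s) = -1080 + s*(1 + 35*s)
K = -216/1506389 + sqrt(2929)*(1 + 35*sqrt(2929))/7531945 (K = (-1080 + sqrt(52**2 + 15**2)*(1 + 35*sqrt(52**2 + 15**2)))/7531945 = (-1080 + sqrt(2704 + 225)*(1 + 35*sqrt(2704 + 225)))*(1/7531945) = (-1080 + sqrt(2929)*(1 + 35*sqrt(2929)))*(1/7531945) = -216/1506389 + sqrt(2929)*(1 + 35*sqrt(2929))/7531945 ≈ 0.013474)
-K = -(20287/1506389 + sqrt(2929)/7531945) = -20287/1506389 - sqrt(2929)/7531945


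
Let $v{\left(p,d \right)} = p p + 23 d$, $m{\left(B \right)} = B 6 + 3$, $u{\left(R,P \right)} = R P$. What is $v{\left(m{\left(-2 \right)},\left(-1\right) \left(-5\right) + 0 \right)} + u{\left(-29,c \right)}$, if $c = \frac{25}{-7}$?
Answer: $\frac{2097}{7} \approx 299.57$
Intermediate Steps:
$c = - \frac{25}{7}$ ($c = 25 \left(- \frac{1}{7}\right) = - \frac{25}{7} \approx -3.5714$)
$u{\left(R,P \right)} = P R$
$m{\left(B \right)} = 3 + 6 B$ ($m{\left(B \right)} = 6 B + 3 = 3 + 6 B$)
$v{\left(p,d \right)} = p^{2} + 23 d$
$v{\left(m{\left(-2 \right)},\left(-1\right) \left(-5\right) + 0 \right)} + u{\left(-29,c \right)} = \left(\left(3 + 6 \left(-2\right)\right)^{2} + 23 \left(\left(-1\right) \left(-5\right) + 0\right)\right) - - \frac{725}{7} = \left(\left(3 - 12\right)^{2} + 23 \left(5 + 0\right)\right) + \frac{725}{7} = \left(\left(-9\right)^{2} + 23 \cdot 5\right) + \frac{725}{7} = \left(81 + 115\right) + \frac{725}{7} = 196 + \frac{725}{7} = \frac{2097}{7}$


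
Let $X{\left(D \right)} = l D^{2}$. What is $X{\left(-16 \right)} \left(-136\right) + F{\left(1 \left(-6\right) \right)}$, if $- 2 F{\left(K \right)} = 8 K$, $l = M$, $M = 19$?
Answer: $-661480$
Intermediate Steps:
$l = 19$
$X{\left(D \right)} = 19 D^{2}$
$F{\left(K \right)} = - 4 K$ ($F{\left(K \right)} = - \frac{8 K}{2} = - 4 K$)
$X{\left(-16 \right)} \left(-136\right) + F{\left(1 \left(-6\right) \right)} = 19 \left(-16\right)^{2} \left(-136\right) - 4 \cdot 1 \left(-6\right) = 19 \cdot 256 \left(-136\right) - -24 = 4864 \left(-136\right) + 24 = -661504 + 24 = -661480$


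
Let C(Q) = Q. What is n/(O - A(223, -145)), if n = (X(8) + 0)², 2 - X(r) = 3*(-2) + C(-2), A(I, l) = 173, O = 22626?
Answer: 100/22453 ≈ 0.0044537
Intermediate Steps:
X(r) = 10 (X(r) = 2 - (3*(-2) - 2) = 2 - (-6 - 2) = 2 - 1*(-8) = 2 + 8 = 10)
n = 100 (n = (10 + 0)² = 10² = 100)
n/(O - A(223, -145)) = 100/(22626 - 1*173) = 100/(22626 - 173) = 100/22453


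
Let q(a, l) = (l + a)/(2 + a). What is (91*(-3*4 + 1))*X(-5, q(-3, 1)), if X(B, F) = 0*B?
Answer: 0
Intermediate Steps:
q(a, l) = (a + l)/(2 + a)
X(B, F) = 0
(91*(-3*4 + 1))*X(-5, q(-3, 1)) = (91*(-3*4 + 1))*0 = (91*(-12 + 1))*0 = (91*(-11))*0 = -1001*0 = 0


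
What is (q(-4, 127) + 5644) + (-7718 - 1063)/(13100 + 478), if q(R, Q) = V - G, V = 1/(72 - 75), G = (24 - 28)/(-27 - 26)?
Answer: 4060854713/719634 ≈ 5642.9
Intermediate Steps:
G = 4/53 (G = -4/(-53) = -4*(-1/53) = 4/53 ≈ 0.075472)
V = -⅓ (V = 1/(-3) = -⅓ ≈ -0.33333)
q(R, Q) = -65/159 (q(R, Q) = -⅓ - 1*4/53 = -⅓ - 4/53 = -65/159)
(q(-4, 127) + 5644) + (-7718 - 1063)/(13100 + 478) = (-65/159 + 5644) + (-7718 - 1063)/(13100 + 478) = 897331/159 - 8781/13578 = 897331/159 - 8781*1/13578 = 897331/159 - 2927/4526 = 4060854713/719634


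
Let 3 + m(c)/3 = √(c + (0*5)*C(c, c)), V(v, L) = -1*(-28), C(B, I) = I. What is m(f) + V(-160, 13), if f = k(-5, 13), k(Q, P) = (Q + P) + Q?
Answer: 19 + 3*√3 ≈ 24.196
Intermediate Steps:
V(v, L) = 28
k(Q, P) = P + 2*Q (k(Q, P) = (P + Q) + Q = P + 2*Q)
f = 3 (f = 13 + 2*(-5) = 13 - 10 = 3)
m(c) = -9 + 3*√c (m(c) = -9 + 3*√(c + (0*5)*c) = -9 + 3*√(c + 0*c) = -9 + 3*√(c + 0) = -9 + 3*√c)
m(f) + V(-160, 13) = (-9 + 3*√3) + 28 = 19 + 3*√3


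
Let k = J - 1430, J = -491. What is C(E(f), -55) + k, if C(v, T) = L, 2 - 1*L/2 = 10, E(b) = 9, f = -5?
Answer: -1937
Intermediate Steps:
k = -1921 (k = -491 - 1430 = -1921)
L = -16 (L = 4 - 2*10 = 4 - 20 = -16)
C(v, T) = -16
C(E(f), -55) + k = -16 - 1921 = -1937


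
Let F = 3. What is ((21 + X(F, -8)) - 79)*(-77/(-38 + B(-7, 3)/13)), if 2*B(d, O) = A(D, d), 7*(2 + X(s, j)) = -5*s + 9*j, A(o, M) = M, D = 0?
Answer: -145002/995 ≈ -145.73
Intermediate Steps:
X(s, j) = -2 - 5*s/7 + 9*j/7 (X(s, j) = -2 + (-5*s + 9*j)/7 = -2 + (-5*s/7 + 9*j/7) = -2 - 5*s/7 + 9*j/7)
B(d, O) = d/2
((21 + X(F, -8)) - 79)*(-77/(-38 + B(-7, 3)/13)) = ((21 + (-2 - 5/7*3 + (9/7)*(-8))) - 79)*(-77/(-38 + ((½)*(-7))/13)) = ((21 + (-2 - 15/7 - 72/7)) - 79)*(-77/(-38 - 7/2*1/13)) = ((21 - 101/7) - 79)*(-77/(-38 - 7/26)) = (46/7 - 79)*(-77/(-995/26)) = -(-5577)*(-26)/995 = -507/7*2002/995 = -145002/995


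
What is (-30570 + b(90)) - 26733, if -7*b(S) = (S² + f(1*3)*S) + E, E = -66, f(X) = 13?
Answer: -410325/7 ≈ -58618.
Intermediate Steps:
b(S) = 66/7 - 13*S/7 - S²/7 (b(S) = -((S² + 13*S) - 66)/7 = -(-66 + S² + 13*S)/7 = 66/7 - 13*S/7 - S²/7)
(-30570 + b(90)) - 26733 = (-30570 + (66/7 - 13/7*90 - ⅐*90²)) - 26733 = (-30570 + (66/7 - 1170/7 - ⅐*8100)) - 26733 = (-30570 + (66/7 - 1170/7 - 8100/7)) - 26733 = (-30570 - 9204/7) - 26733 = -223194/7 - 26733 = -410325/7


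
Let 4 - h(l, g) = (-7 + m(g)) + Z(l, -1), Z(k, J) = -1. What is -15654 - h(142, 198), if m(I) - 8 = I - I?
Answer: -15658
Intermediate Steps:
m(I) = 8 (m(I) = 8 + (I - I) = 8 + 0 = 8)
h(l, g) = 4 (h(l, g) = 4 - ((-7 + 8) - 1) = 4 - (1 - 1) = 4 - 1*0 = 4 + 0 = 4)
-15654 - h(142, 198) = -15654 - 1*4 = -15654 - 4 = -15658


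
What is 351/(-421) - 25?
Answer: -10876/421 ≈ -25.834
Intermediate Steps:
351/(-421) - 25 = 351*(-1/421) - 25 = -351/421 - 25 = -10876/421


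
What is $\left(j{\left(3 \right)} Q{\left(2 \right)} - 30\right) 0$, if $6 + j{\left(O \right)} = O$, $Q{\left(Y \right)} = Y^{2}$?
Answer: $0$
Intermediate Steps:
$j{\left(O \right)} = -6 + O$
$\left(j{\left(3 \right)} Q{\left(2 \right)} - 30\right) 0 = \left(\left(-6 + 3\right) 2^{2} - 30\right) 0 = \left(\left(-3\right) 4 - 30\right) 0 = \left(-12 - 30\right) 0 = \left(-42\right) 0 = 0$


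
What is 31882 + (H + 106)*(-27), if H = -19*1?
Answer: 29533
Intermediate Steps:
H = -19
31882 + (H + 106)*(-27) = 31882 + (-19 + 106)*(-27) = 31882 + 87*(-27) = 31882 - 2349 = 29533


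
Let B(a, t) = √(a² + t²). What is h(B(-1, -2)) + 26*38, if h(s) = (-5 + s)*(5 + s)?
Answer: 968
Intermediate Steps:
h(B(-1, -2)) + 26*38 = (-25 + (√((-1)² + (-2)²))²) + 26*38 = (-25 + (√(1 + 4))²) + 988 = (-25 + (√5)²) + 988 = (-25 + 5) + 988 = -20 + 988 = 968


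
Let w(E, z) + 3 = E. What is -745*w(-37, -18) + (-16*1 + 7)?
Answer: 29791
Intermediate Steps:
w(E, z) = -3 + E
-745*w(-37, -18) + (-16*1 + 7) = -745*(-3 - 37) + (-16*1 + 7) = -745*(-40) + (-16 + 7) = 29800 - 9 = 29791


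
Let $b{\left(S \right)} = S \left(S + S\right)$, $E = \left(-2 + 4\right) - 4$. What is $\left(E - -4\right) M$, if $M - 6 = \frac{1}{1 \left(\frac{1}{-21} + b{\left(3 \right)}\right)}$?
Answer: $\frac{4566}{377} \approx 12.111$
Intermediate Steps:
$E = -2$ ($E = 2 - 4 = -2$)
$b{\left(S \right)} = 2 S^{2}$ ($b{\left(S \right)} = S 2 S = 2 S^{2}$)
$M = \frac{2283}{377}$ ($M = 6 + \frac{1}{1 \left(\frac{1}{-21} + 2 \cdot 3^{2}\right)} = 6 + \frac{1}{1 \left(- \frac{1}{21} + 2 \cdot 9\right)} = 6 + \frac{1}{1 \left(- \frac{1}{21} + 18\right)} = 6 + \frac{1}{1 \cdot \frac{377}{21}} = 6 + \frac{1}{\frac{377}{21}} = 6 + \frac{21}{377} = \frac{2283}{377} \approx 6.0557$)
$\left(E - -4\right) M = \left(-2 - -4\right) \frac{2283}{377} = \left(-2 + 4\right) \frac{2283}{377} = 2 \cdot \frac{2283}{377} = \frac{4566}{377}$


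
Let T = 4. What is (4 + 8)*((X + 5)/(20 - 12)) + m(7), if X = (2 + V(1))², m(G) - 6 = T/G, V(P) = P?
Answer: 193/7 ≈ 27.571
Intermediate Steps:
m(G) = 6 + 4/G
X = 9 (X = (2 + 1)² = 3² = 9)
(4 + 8)*((X + 5)/(20 - 12)) + m(7) = (4 + 8)*((9 + 5)/(20 - 12)) + (6 + 4/7) = 12*(14/8) + (6 + 4*(⅐)) = 12*(14*(⅛)) + (6 + 4/7) = 12*(7/4) + 46/7 = 21 + 46/7 = 193/7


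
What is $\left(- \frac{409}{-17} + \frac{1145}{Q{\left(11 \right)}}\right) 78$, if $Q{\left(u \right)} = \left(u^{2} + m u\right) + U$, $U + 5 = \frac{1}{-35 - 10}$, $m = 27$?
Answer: $\frac{330594459}{157964} \approx 2092.8$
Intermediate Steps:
$U = - \frac{226}{45}$ ($U = -5 + \frac{1}{-35 - 10} = -5 + \frac{1}{-45} = -5 - \frac{1}{45} = - \frac{226}{45} \approx -5.0222$)
$Q{\left(u \right)} = - \frac{226}{45} + u^{2} + 27 u$ ($Q{\left(u \right)} = \left(u^{2} + 27 u\right) - \frac{226}{45} = - \frac{226}{45} + u^{2} + 27 u$)
$\left(- \frac{409}{-17} + \frac{1145}{Q{\left(11 \right)}}\right) 78 = \left(- \frac{409}{-17} + \frac{1145}{- \frac{226}{45} + 11^{2} + 27 \cdot 11}\right) 78 = \left(\left(-409\right) \left(- \frac{1}{17}\right) + \frac{1145}{- \frac{226}{45} + 121 + 297}\right) 78 = \left(\frac{409}{17} + \frac{1145}{\frac{18584}{45}}\right) 78 = \left(\frac{409}{17} + 1145 \cdot \frac{45}{18584}\right) 78 = \left(\frac{409}{17} + \frac{51525}{18584}\right) 78 = \frac{8476781}{315928} \cdot 78 = \frac{330594459}{157964}$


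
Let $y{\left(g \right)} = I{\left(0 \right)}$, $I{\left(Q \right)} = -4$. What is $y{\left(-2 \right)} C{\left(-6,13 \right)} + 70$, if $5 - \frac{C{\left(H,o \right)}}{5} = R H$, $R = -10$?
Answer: $1170$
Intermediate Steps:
$C{\left(H,o \right)} = 25 + 50 H$ ($C{\left(H,o \right)} = 25 - 5 \left(- 10 H\right) = 25 + 50 H$)
$y{\left(g \right)} = -4$
$y{\left(-2 \right)} C{\left(-6,13 \right)} + 70 = - 4 \left(25 + 50 \left(-6\right)\right) + 70 = - 4 \left(25 - 300\right) + 70 = \left(-4\right) \left(-275\right) + 70 = 1100 + 70 = 1170$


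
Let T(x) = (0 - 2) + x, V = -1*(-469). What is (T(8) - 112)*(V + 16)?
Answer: -51410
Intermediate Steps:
V = 469
T(x) = -2 + x
(T(8) - 112)*(V + 16) = ((-2 + 8) - 112)*(469 + 16) = (6 - 112)*485 = -106*485 = -51410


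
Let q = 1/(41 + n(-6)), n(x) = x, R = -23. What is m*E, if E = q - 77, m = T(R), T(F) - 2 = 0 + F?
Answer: 8082/5 ≈ 1616.4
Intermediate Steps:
q = 1/35 (q = 1/(41 - 6) = 1/35 ≈ 0.028571)
T(F) = 2 + F (T(F) = 2 + (0 + F) = 2 + F)
m = -21 (m = 2 - 23 = -21)
E = -2694/35 (E = 1/35 - 77 = -2694/35 ≈ -76.971)
m*E = -21*(-2694/35) = 8082/5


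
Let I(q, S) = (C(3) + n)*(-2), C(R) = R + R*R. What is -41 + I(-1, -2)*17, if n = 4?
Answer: -585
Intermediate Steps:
C(R) = R + R²
I(q, S) = -32 (I(q, S) = (3*(1 + 3) + 4)*(-2) = (3*4 + 4)*(-2) = (12 + 4)*(-2) = 16*(-2) = -32)
-41 + I(-1, -2)*17 = -41 - 32*17 = -41 - 544 = -585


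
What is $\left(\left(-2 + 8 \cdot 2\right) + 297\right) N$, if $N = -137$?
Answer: $-42607$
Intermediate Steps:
$\left(\left(-2 + 8 \cdot 2\right) + 297\right) N = \left(\left(-2 + 8 \cdot 2\right) + 297\right) \left(-137\right) = \left(\left(-2 + 16\right) + 297\right) \left(-137\right) = \left(14 + 297\right) \left(-137\right) = 311 \left(-137\right) = -42607$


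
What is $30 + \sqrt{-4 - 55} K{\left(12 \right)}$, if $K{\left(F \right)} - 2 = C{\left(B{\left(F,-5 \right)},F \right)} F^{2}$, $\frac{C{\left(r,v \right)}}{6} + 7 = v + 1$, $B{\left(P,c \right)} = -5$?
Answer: $30 + 5186 i \sqrt{59} \approx 30.0 + 39834.0 i$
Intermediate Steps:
$C{\left(r,v \right)} = -36 + 6 v$ ($C{\left(r,v \right)} = -42 + 6 \left(v + 1\right) = -42 + 6 \left(1 + v\right) = -42 + \left(6 + 6 v\right) = -36 + 6 v$)
$K{\left(F \right)} = 2 + F^{2} \left(-36 + 6 F\right)$ ($K{\left(F \right)} = 2 + \left(-36 + 6 F\right) F^{2} = 2 + F^{2} \left(-36 + 6 F\right)$)
$30 + \sqrt{-4 - 55} K{\left(12 \right)} = 30 + \sqrt{-4 - 55} \left(2 + 6 \cdot 12^{2} \left(-6 + 12\right)\right) = 30 + \sqrt{-59} \left(2 + 6 \cdot 144 \cdot 6\right) = 30 + i \sqrt{59} \left(2 + 5184\right) = 30 + i \sqrt{59} \cdot 5186 = 30 + 5186 i \sqrt{59}$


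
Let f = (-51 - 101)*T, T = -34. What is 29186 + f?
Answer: 34354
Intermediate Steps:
f = 5168 (f = (-51 - 101)*(-34) = -152*(-34) = 5168)
29186 + f = 29186 + 5168 = 34354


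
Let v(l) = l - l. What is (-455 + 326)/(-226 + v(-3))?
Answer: 129/226 ≈ 0.57080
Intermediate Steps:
v(l) = 0
(-455 + 326)/(-226 + v(-3)) = (-455 + 326)/(-226 + 0) = -129/(-226) = -129*(-1/226) = 129/226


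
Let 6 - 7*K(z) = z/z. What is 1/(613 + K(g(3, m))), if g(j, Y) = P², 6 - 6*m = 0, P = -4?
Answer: 7/4296 ≈ 0.0016294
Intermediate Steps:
m = 1 (m = 1 - ⅙*0 = 1 + 0 = 1)
g(j, Y) = 16 (g(j, Y) = (-4)² = 16)
K(z) = 5/7 (K(z) = 6/7 - z/(7*z) = 6/7 - ⅐*1 = 6/7 - ⅐ = 5/7)
1/(613 + K(g(3, m))) = 1/(613 + 5/7) = 1/(4296/7) = 7/4296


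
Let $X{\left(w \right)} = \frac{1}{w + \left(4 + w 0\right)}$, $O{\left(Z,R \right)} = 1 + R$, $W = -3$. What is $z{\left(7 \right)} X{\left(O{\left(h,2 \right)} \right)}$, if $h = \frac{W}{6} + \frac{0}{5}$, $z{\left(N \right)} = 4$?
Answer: $\frac{4}{7} \approx 0.57143$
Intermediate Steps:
$h = - \frac{1}{2}$ ($h = - \frac{3}{6} + \frac{0}{5} = \left(-3\right) \frac{1}{6} + 0 \cdot \frac{1}{5} = - \frac{1}{2} + 0 = - \frac{1}{2} \approx -0.5$)
$X{\left(w \right)} = \frac{1}{4 + w}$ ($X{\left(w \right)} = \frac{1}{w + \left(4 + 0\right)} = \frac{1}{w + 4} = \frac{1}{4 + w}$)
$z{\left(7 \right)} X{\left(O{\left(h,2 \right)} \right)} = \frac{4}{4 + \left(1 + 2\right)} = \frac{4}{4 + 3} = \frac{4}{7}$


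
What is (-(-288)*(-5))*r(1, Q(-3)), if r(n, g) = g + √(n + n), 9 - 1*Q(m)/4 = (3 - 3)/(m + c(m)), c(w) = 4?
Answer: -51840 - 1440*√2 ≈ -53877.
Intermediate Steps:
Q(m) = 36 (Q(m) = 36 - 4*(3 - 3)/(m + 4) = 36 - 0/(4 + m) = 36 - 4*0 = 36 + 0 = 36)
r(n, g) = g + √2*√n (r(n, g) = g + √(2*n) = g + √2*√n)
(-(-288)*(-5))*r(1, Q(-3)) = (-(-288)*(-5))*(36 + √2*√1) = (-36*40)*(36 + √2*1) = -1440*(36 + √2) = -51840 - 1440*√2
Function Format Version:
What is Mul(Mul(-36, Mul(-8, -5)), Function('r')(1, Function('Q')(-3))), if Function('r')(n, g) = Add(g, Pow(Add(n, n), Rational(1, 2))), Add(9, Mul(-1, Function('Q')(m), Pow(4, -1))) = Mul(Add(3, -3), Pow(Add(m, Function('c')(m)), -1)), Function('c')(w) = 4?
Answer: Add(-51840, Mul(-1440, Pow(2, Rational(1, 2)))) ≈ -53877.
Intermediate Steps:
Function('Q')(m) = 36 (Function('Q')(m) = Add(36, Mul(-4, Mul(Add(3, -3), Pow(Add(m, 4), -1)))) = Add(36, Mul(-4, Mul(0, Pow(Add(4, m), -1)))) = Add(36, Mul(-4, 0)) = Add(36, 0) = 36)
Function('r')(n, g) = Add(g, Mul(Pow(2, Rational(1, 2)), Pow(n, Rational(1, 2)))) (Function('r')(n, g) = Add(g, Pow(Mul(2, n), Rational(1, 2))) = Add(g, Mul(Pow(2, Rational(1, 2)), Pow(n, Rational(1, 2)))))
Mul(Mul(-36, Mul(-8, -5)), Function('r')(1, Function('Q')(-3))) = Mul(Mul(-36, Mul(-8, -5)), Add(36, Mul(Pow(2, Rational(1, 2)), Pow(1, Rational(1, 2))))) = Mul(Mul(-36, 40), Add(36, Mul(Pow(2, Rational(1, 2)), 1))) = Mul(-1440, Add(36, Pow(2, Rational(1, 2)))) = Add(-51840, Mul(-1440, Pow(2, Rational(1, 2))))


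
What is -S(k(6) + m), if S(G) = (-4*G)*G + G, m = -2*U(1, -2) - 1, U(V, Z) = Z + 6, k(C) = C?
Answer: 39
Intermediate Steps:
U(V, Z) = 6 + Z
m = -9 (m = -2*(6 - 2) - 1 = -2*4 - 1 = -8 - 1 = -9)
S(G) = G - 4*G² (S(G) = -4*G² + G = G - 4*G²)
-S(k(6) + m) = -(6 - 9)*(1 - 4*(6 - 9)) = -(-3)*(1 - 4*(-3)) = -(-3)*(1 + 12) = -(-3)*13 = -1*(-39) = 39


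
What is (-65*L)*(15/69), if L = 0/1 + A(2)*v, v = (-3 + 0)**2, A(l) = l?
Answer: -5850/23 ≈ -254.35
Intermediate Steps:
v = 9 (v = (-3)**2 = 9)
L = 18 (L = 0/1 + 2*9 = 0*1 + 18 = 0 + 18 = 18)
(-65*L)*(15/69) = (-65*18)*(15/69) = -17550/69 = -1170*5/23 = -5850/23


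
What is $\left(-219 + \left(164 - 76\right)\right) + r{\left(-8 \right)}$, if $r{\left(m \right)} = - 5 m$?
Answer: $-91$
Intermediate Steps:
$\left(-219 + \left(164 - 76\right)\right) + r{\left(-8 \right)} = \left(-219 + \left(164 - 76\right)\right) - -40 = \left(-219 + 88\right) + 40 = -131 + 40 = -91$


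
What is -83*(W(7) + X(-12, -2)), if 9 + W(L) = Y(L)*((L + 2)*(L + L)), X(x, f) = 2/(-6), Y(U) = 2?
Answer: -60424/3 ≈ -20141.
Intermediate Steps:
X(x, f) = -⅓ (X(x, f) = 2*(-⅙) = -⅓)
W(L) = -9 + 4*L*(2 + L) (W(L) = -9 + 2*((L + 2)*(L + L)) = -9 + 2*((2 + L)*(2*L)) = -9 + 2*(2*L*(2 + L)) = -9 + 4*L*(2 + L))
-83*(W(7) + X(-12, -2)) = -83*((-9 + 4*7² + 8*7) - ⅓) = -83*((-9 + 4*49 + 56) - ⅓) = -83*((-9 + 196 + 56) - ⅓) = -83*(243 - ⅓) = -83*728/3 = -60424/3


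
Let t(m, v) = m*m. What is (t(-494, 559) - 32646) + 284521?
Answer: 495911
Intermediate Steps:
t(m, v) = m²
(t(-494, 559) - 32646) + 284521 = ((-494)² - 32646) + 284521 = (244036 - 32646) + 284521 = 211390 + 284521 = 495911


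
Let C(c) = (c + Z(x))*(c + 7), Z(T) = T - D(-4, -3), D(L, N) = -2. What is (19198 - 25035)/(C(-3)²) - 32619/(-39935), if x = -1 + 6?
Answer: -224750131/10223360 ≈ -21.984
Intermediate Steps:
x = 5
Z(T) = 2 + T (Z(T) = T - 1*(-2) = T + 2 = 2 + T)
C(c) = (7 + c)² (C(c) = (c + (2 + 5))*(c + 7) = (c + 7)*(7 + c) = (7 + c)*(7 + c) = (7 + c)²)
(19198 - 25035)/(C(-3)²) - 32619/(-39935) = (19198 - 25035)/((49 + (-3)² + 14*(-3))²) - 32619/(-39935) = -5837/(49 + 9 - 42)² - 32619*(-1/39935) = -5837/(16²) + 32619/39935 = -5837/256 + 32619/39935 = -224750131/10223360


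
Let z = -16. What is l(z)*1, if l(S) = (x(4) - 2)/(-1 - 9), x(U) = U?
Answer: -1/5 ≈ -0.20000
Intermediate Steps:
l(S) = -1/5 (l(S) = (4 - 2)/(-1 - 9) = 2/(-10) = 2*(-1/10) = -1/5)
l(z)*1 = -1/5*1 = -1/5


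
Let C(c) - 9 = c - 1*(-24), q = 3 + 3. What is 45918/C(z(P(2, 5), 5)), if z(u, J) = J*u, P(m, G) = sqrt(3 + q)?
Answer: 7653/8 ≈ 956.63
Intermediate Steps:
q = 6
P(m, G) = 3 (P(m, G) = sqrt(3 + 6) = sqrt(9) = 3)
C(c) = 33 + c (C(c) = 9 + (c - 1*(-24)) = 9 + (c + 24) = 9 + (24 + c) = 33 + c)
45918/C(z(P(2, 5), 5)) = 45918/(33 + 5*3) = 45918/(33 + 15) = 45918/48 = 45918*(1/48) = 7653/8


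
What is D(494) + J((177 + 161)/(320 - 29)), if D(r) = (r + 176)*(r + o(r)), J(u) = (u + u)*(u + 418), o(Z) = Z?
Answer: 56137890536/84681 ≈ 6.6293e+5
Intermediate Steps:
J(u) = 2*u*(418 + u) (J(u) = (2*u)*(418 + u) = 2*u*(418 + u))
D(r) = 2*r*(176 + r) (D(r) = (r + 176)*(r + r) = (176 + r)*(2*r) = 2*r*(176 + r))
D(494) + J((177 + 161)/(320 - 29)) = 2*494*(176 + 494) + 2*((177 + 161)/(320 - 29))*(418 + (177 + 161)/(320 - 29)) = 2*494*670 + 2*(338/291)*(418 + 338/291) = 661960 + 2*(338*(1/291))*(418 + 338*(1/291)) = 661960 + 2*(338/291)*(418 + 338/291) = 661960 + 2*(338/291)*(121976/291) = 661960 + 82455776/84681 = 56137890536/84681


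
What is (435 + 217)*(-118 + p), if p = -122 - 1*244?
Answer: -315568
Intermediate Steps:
p = -366 (p = -122 - 244 = -366)
(435 + 217)*(-118 + p) = (435 + 217)*(-118 - 366) = 652*(-484) = -315568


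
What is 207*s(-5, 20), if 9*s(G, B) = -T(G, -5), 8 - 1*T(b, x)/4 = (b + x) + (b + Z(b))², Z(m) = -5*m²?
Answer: 1553144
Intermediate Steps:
T(b, x) = 32 - 4*b - 4*x - 4*(b - 5*b²)² (T(b, x) = 32 - 4*((b + x) + (b - 5*b²)²) = 32 - 4*(b + x + (b - 5*b²)²) = 32 + (-4*b - 4*x - 4*(b - 5*b²)²) = 32 - 4*b - 4*x - 4*(b - 5*b²)²)
s(G, B) = -52/9 + 4*G/9 + 4*G²*(-1 + 5*G)²/9 (s(G, B) = (-(32 - 4*G - 4*(-5) - 4*G²*(-1 + 5*G)²))/9 = (-(32 - 4*G + 20 - 4*G²*(-1 + 5*G)²))/9 = (-(52 - 4*G - 4*G²*(-1 + 5*G)²))/9 = (-52 + 4*G + 4*G²*(-1 + 5*G)²)/9 = -52/9 + 4*G/9 + 4*G²*(-1 + 5*G)²/9)
207*s(-5, 20) = 207*(-52/9 + (4/9)*(-5) + (4/9)*(-5)²*(-1 + 5*(-5))²) = 207*(-52/9 - 20/9 + (4/9)*25*(-1 - 25)²) = 207*(-52/9 - 20/9 + (4/9)*25*(-26)²) = 207*(-52/9 - 20/9 + (4/9)*25*676) = 207*(-52/9 - 20/9 + 67600/9) = 207*(67528/9) = 1553144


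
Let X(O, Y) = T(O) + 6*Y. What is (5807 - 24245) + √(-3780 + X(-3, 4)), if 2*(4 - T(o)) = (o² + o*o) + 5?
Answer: -18438 + I*√15054/2 ≈ -18438.0 + 61.347*I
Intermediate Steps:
T(o) = 3/2 - o² (T(o) = 4 - ((o² + o*o) + 5)/2 = 4 - ((o² + o²) + 5)/2 = 4 - (2*o² + 5)/2 = 4 - (5 + 2*o²)/2 = 4 + (-5/2 - o²) = 3/2 - o²)
X(O, Y) = 3/2 - O² + 6*Y (X(O, Y) = (3/2 - O²) + 6*Y = 3/2 - O² + 6*Y)
(5807 - 24245) + √(-3780 + X(-3, 4)) = (5807 - 24245) + √(-3780 + (3/2 - 1*(-3)² + 6*4)) = -18438 + √(-3780 + (3/2 - 1*9 + 24)) = -18438 + √(-3780 + (3/2 - 9 + 24)) = -18438 + √(-3780 + 33/2) = -18438 + √(-7527/2) = -18438 + I*√15054/2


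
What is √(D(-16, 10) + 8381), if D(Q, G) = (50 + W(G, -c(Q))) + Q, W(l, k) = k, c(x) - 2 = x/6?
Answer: √75741/3 ≈ 91.737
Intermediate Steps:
c(x) = 2 + x/6
D(Q, G) = 48 + 5*Q/6 (D(Q, G) = (50 - (2 + Q/6)) + Q = (50 + (-2 - Q/6)) + Q = (48 - Q/6) + Q = 48 + 5*Q/6)
√(D(-16, 10) + 8381) = √((48 + (⅚)*(-16)) + 8381) = √((48 - 40/3) + 8381) = √(104/3 + 8381) = √(25247/3) = √75741/3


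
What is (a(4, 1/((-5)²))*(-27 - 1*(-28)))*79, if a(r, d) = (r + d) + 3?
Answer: 13904/25 ≈ 556.16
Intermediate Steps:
a(r, d) = 3 + d + r (a(r, d) = (d + r) + 3 = 3 + d + r)
(a(4, 1/((-5)²))*(-27 - 1*(-28)))*79 = ((3 + 1/((-5)²) + 4)*(-27 - 1*(-28)))*79 = ((3 + 1/25 + 4)*(-27 + 28))*79 = ((3 + 1/25 + 4)*1)*79 = ((176/25)*1)*79 = (176/25)*79 = 13904/25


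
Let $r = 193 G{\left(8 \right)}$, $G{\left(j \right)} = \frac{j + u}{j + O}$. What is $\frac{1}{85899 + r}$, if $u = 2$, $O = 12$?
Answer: $\frac{2}{171991} \approx 1.1629 \cdot 10^{-5}$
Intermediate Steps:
$G{\left(j \right)} = \frac{2 + j}{12 + j}$ ($G{\left(j \right)} = \frac{j + 2}{j + 12} = \frac{2 + j}{12 + j}$)
$r = \frac{193}{2}$ ($r = 193 \frac{2 + 8}{12 + 8} = 193 \cdot \frac{1}{20} \cdot 10 = 193 \cdot \frac{1}{2} = \frac{193}{2} \approx 96.5$)
$\frac{1}{85899 + r} = \frac{1}{85899 + \frac{193}{2}} = \frac{1}{\frac{171991}{2}} = \frac{2}{171991}$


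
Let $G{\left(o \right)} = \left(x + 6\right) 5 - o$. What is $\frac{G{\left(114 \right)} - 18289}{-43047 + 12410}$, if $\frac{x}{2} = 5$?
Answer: $\frac{18323}{30637} \approx 0.59807$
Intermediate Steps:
$x = 10$ ($x = 2 \cdot 5 = 10$)
$G{\left(o \right)} = 80 - o$ ($G{\left(o \right)} = \left(10 + 6\right) 5 - o = 16 \cdot 5 - o = 80 - o$)
$\frac{G{\left(114 \right)} - 18289}{-43047 + 12410} = \frac{\left(80 - 114\right) - 18289}{-43047 + 12410} = \frac{\left(80 - 114\right) - 18289}{-30637} = \left(-34 - 18289\right) \left(- \frac{1}{30637}\right) = \left(-18323\right) \left(- \frac{1}{30637}\right) = \frac{18323}{30637}$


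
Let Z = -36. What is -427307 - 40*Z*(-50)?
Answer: -499307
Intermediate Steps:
-427307 - 40*Z*(-50) = -427307 - 40*(-36)*(-50) = -427307 + 1440*(-50) = -427307 - 72000 = -499307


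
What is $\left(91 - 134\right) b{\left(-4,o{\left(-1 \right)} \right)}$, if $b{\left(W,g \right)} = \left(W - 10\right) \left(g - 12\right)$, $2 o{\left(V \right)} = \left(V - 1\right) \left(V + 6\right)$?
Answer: $-10234$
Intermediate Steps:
$o{\left(V \right)} = \frac{\left(-1 + V\right) \left(6 + V\right)}{2}$ ($o{\left(V \right)} = \frac{\left(V - 1\right) \left(V + 6\right)}{2} = \frac{\left(-1 + V\right) \left(6 + V\right)}{2}$)
$b{\left(W,g \right)} = \left(-12 + g\right) \left(-10 + W\right)$ ($b{\left(W,g \right)} = \left(-10 + W\right) \left(-12 + g\right) = \left(-12 + g\right) \left(-10 + W\right)$)
$\left(91 - 134\right) b{\left(-4,o{\left(-1 \right)} \right)} = \left(91 - 134\right) \left(120 - -48 - 10 \left(-3 + \frac{\left(-1\right)^{2}}{2} + \frac{5}{2} \left(-1\right)\right) - 4 \left(-3 + \frac{\left(-1\right)^{2}}{2} + \frac{5}{2} \left(-1\right)\right)\right) = - 43 \left(120 + 48 - 10 \left(-3 + \frac{1}{2} \cdot 1 - \frac{5}{2}\right) - 4 \left(-3 + \frac{1}{2} \cdot 1 - \frac{5}{2}\right)\right) = - 43 \left(120 + 48 - 10 \left(-3 + \frac{1}{2} - \frac{5}{2}\right) - 4 \left(-3 + \frac{1}{2} - \frac{5}{2}\right)\right) = - 43 \left(120 + 48 - -50 - -20\right) = - 43 \left(120 + 48 + 50 + 20\right) = \left(-43\right) 238 = -10234$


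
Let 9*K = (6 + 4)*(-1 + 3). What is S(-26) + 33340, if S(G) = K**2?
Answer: 2700940/81 ≈ 33345.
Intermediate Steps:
K = 20/9 (K = ((6 + 4)*(-1 + 3))/9 = (10*2)/9 = (1/9)*20 = 20/9 ≈ 2.2222)
S(G) = 400/81 (S(G) = (20/9)**2 = 400/81)
S(-26) + 33340 = 400/81 + 33340 = 2700940/81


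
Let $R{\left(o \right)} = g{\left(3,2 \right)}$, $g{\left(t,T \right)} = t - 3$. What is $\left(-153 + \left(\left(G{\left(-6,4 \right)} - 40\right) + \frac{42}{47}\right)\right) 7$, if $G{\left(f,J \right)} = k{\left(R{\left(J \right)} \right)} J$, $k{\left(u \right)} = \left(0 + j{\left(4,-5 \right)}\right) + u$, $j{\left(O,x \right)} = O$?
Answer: $- \frac{57939}{47} \approx -1232.7$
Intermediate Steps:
$g{\left(t,T \right)} = -3 + t$
$R{\left(o \right)} = 0$ ($R{\left(o \right)} = -3 + 3 = 0$)
$k{\left(u \right)} = 4 + u$ ($k{\left(u \right)} = \left(0 + 4\right) + u = 4 + u$)
$G{\left(f,J \right)} = 4 J$ ($G{\left(f,J \right)} = \left(4 + 0\right) J = 4 J$)
$\left(-153 + \left(\left(G{\left(-6,4 \right)} - 40\right) + \frac{42}{47}\right)\right) 7 = \left(-153 + \left(\left(4 \cdot 4 - 40\right) + \frac{42}{47}\right)\right) 7 = \left(-153 + \left(\left(16 - 40\right) + 42 \cdot \frac{1}{47}\right)\right) 7 = \left(-153 + \left(-24 + \frac{42}{47}\right)\right) 7 = \left(-153 - \frac{1086}{47}\right) 7 = \left(- \frac{8277}{47}\right) 7 = - \frac{57939}{47}$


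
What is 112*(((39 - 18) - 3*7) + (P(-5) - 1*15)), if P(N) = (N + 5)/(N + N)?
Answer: -1680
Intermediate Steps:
P(N) = (5 + N)/(2*N) (P(N) = (5 + N)/((2*N)) = (5 + N)*(1/(2*N)) = (5 + N)/(2*N))
112*(((39 - 18) - 3*7) + (P(-5) - 1*15)) = 112*(((39 - 18) - 3*7) + ((½)*(5 - 5)/(-5) - 1*15)) = 112*((21 - 21) + ((½)*(-⅕)*0 - 15)) = 112*(0 + (0 - 15)) = 112*(0 - 15) = 112*(-15) = -1680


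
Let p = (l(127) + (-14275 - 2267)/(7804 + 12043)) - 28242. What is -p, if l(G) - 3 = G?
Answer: 557955406/19847 ≈ 28113.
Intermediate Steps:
l(G) = 3 + G
p = -557955406/19847 (p = ((3 + 127) + (-14275 - 2267)/(7804 + 12043)) - 28242 = (130 - 16542/19847) - 28242 = 2563568/19847 - 28242 = -557955406/19847 ≈ -28113.)
-p = -1*(-557955406/19847) = 557955406/19847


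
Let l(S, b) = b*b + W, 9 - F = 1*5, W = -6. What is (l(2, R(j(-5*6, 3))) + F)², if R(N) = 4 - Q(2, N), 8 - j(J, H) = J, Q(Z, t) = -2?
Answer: 1156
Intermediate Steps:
j(J, H) = 8 - J
R(N) = 6 (R(N) = 4 - 1*(-2) = 4 + 2 = 6)
F = 4 (F = 9 - 5 = 4)
l(S, b) = -6 + b² (l(S, b) = b*b - 6 = b² - 6 = -6 + b²)
(l(2, R(j(-5*6, 3))) + F)² = ((-6 + 6²) + 4)² = ((-6 + 36) + 4)² = (30 + 4)² = 34² = 1156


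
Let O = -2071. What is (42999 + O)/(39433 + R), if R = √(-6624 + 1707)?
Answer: 806956912/777483203 - 20464*I*√4917/777483203 ≈ 1.0379 - 0.0018457*I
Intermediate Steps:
R = I*√4917 (R = √(-4917) = I*√4917 ≈ 70.121*I)
(42999 + O)/(39433 + R) = (42999 - 2071)/(39433 + I*√4917) = 40928/(39433 + I*√4917)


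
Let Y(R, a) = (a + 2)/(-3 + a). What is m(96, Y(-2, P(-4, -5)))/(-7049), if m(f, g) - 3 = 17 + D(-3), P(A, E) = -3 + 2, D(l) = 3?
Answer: -23/7049 ≈ -0.0032629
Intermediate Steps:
P(A, E) = -1
Y(R, a) = (2 + a)/(-3 + a)
m(f, g) = 23 (m(f, g) = 3 + (17 + 3) = 3 + 20 = 23)
m(96, Y(-2, P(-4, -5)))/(-7049) = 23/(-7049) = 23*(-1/7049) = -23/7049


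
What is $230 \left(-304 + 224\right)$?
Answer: $-18400$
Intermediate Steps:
$230 \left(-304 + 224\right) = 230 \left(-80\right) = -18400$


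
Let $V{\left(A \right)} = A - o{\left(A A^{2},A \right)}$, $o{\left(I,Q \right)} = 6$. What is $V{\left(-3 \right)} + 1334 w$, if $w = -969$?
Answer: $-1292655$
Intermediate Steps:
$V{\left(A \right)} = -6 + A$ ($V{\left(A \right)} = A - 6 = -6 + A$)
$V{\left(-3 \right)} + 1334 w = \left(-6 - 3\right) + 1334 \left(-969\right) = -9 - 1292646 = -1292655$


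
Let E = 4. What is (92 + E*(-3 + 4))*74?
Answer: 7104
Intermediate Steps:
(92 + E*(-3 + 4))*74 = (92 + 4*(-3 + 4))*74 = (92 + 4*1)*74 = (92 + 4)*74 = 96*74 = 7104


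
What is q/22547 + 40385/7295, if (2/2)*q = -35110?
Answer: 130886629/32896073 ≈ 3.9788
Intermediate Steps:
q = -35110
q/22547 + 40385/7295 = -35110/22547 + 40385/7295 = -35110*1/22547 + 40385*(1/7295) = -35110/22547 + 8077/1459 = 130886629/32896073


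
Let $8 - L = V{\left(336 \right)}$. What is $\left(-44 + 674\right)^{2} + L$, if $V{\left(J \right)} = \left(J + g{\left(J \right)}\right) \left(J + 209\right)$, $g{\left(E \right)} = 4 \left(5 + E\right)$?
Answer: $-529592$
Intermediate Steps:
$g{\left(E \right)} = 20 + 4 E$
$V{\left(J \right)} = \left(20 + 5 J\right) \left(209 + J\right)$ ($V{\left(J \right)} = \left(J + \left(20 + 4 J\right)\right) \left(J + 209\right) = \left(20 + 5 J\right) \left(209 + J\right)$)
$L = -926492$ ($L = 8 - \left(4180 + 5 \cdot 336^{2} + 1065 \cdot 336\right) = 8 - \left(4180 + 5 \cdot 112896 + 357840\right) = 8 - \left(4180 + 564480 + 357840\right) = 8 - 926500 = -926492$)
$\left(-44 + 674\right)^{2} + L = \left(-44 + 674\right)^{2} - 926492 = 630^{2} - 926492 = 396900 - 926492 = -529592$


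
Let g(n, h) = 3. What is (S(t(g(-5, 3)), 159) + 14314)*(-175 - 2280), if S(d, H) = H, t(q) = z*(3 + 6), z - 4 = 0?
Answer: -35531215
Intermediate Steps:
z = 4 (z = 4 + 0 = 4)
t(q) = 36 (t(q) = 4*(3 + 6) = 4*9 = 36)
(S(t(g(-5, 3)), 159) + 14314)*(-175 - 2280) = (159 + 14314)*(-175 - 2280) = 14473*(-2455) = -35531215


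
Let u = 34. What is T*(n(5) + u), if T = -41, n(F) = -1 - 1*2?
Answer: -1271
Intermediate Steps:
n(F) = -3 (n(F) = -1 - 2 = -3)
T*(n(5) + u) = -41*(-3 + 34) = -41*31 = -1271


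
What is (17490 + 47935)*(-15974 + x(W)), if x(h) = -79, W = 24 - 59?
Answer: -1050267525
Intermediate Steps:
W = -35
(17490 + 47935)*(-15974 + x(W)) = (17490 + 47935)*(-15974 - 79) = 65425*(-16053) = -1050267525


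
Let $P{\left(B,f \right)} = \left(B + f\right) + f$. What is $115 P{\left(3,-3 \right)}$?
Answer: $-345$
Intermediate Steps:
$P{\left(B,f \right)} = B + 2 f$
$115 P{\left(3,-3 \right)} = 115 \left(3 + 2 \left(-3\right)\right) = 115 \left(3 - 6\right) = 115 \left(-3\right) = -345$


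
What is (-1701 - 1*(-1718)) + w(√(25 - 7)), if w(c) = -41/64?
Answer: 1047/64 ≈ 16.359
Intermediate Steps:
w(c) = -41/64 (w(c) = -41*1/64 = -41/64)
(-1701 - 1*(-1718)) + w(√(25 - 7)) = (-1701 - 1*(-1718)) - 41/64 = (-1701 + 1718) - 41/64 = 17 - 41/64 = 1047/64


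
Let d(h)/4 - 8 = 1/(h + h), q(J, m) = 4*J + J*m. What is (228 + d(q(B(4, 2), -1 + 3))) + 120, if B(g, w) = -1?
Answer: 1139/3 ≈ 379.67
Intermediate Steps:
d(h) = 32 + 2/h (d(h) = 32 + 4/(h + h) = 32 + 4/((2*h)) = 32 + 4*(1/(2*h)) = 32 + 2/h)
(228 + d(q(B(4, 2), -1 + 3))) + 120 = (228 + (32 + 2/((-(4 + (-1 + 3)))))) + 120 = (228 + (32 + 2/((-(4 + 2))))) + 120 = (228 + (32 + 2/((-1*6)))) + 120 = (228 + (32 + 2/(-6))) + 120 = (228 + (32 + 2*(-⅙))) + 120 = (228 + (32 - ⅓)) + 120 = (228 + 95/3) + 120 = 779/3 + 120 = 1139/3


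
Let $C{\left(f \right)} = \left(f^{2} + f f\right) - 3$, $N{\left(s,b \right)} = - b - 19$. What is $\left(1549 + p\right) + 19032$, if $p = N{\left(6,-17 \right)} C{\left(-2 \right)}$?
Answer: $20571$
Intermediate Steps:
$N{\left(s,b \right)} = -19 - b$
$C{\left(f \right)} = -3 + 2 f^{2}$ ($C{\left(f \right)} = \left(f^{2} + f^{2}\right) - 3 = 2 f^{2} - 3 = -3 + 2 f^{2}$)
$p = -10$ ($p = \left(-19 - -17\right) \left(-3 + 2 \left(-2\right)^{2}\right) = \left(-19 + 17\right) \left(-3 + 2 \cdot 4\right) = - 2 \left(-3 + 8\right) = \left(-2\right) 5 = -10$)
$\left(1549 + p\right) + 19032 = \left(1549 - 10\right) + 19032 = 1539 + 19032 = 20571$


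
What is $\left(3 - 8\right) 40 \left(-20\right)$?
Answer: $4000$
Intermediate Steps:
$\left(3 - 8\right) 40 \left(-20\right) = \left(-5\right) 40 \left(-20\right) = \left(-200\right) \left(-20\right) = 4000$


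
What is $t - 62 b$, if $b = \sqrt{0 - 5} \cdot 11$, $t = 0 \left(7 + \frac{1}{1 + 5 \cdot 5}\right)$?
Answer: $- 682 i \sqrt{5} \approx - 1525.0 i$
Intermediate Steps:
$t = 0$ ($t = 0 \left(7 + \frac{1}{1 + 25}\right) = 0 \left(7 + \frac{1}{26}\right) = 0 \cdot \frac{183}{26} = 0$)
$b = 11 i \sqrt{5}$ ($b = \sqrt{-5} \cdot 11 = i \sqrt{5} \cdot 11 = 11 i \sqrt{5} \approx 24.597 i$)
$t - 62 b = 0 - 62 \cdot 11 i \sqrt{5} = 0 - 682 i \sqrt{5} = - 682 i \sqrt{5}$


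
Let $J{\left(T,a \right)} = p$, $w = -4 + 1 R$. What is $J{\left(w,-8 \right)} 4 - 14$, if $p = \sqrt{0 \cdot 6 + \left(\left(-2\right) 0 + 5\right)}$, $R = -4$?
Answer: $-14 + 4 \sqrt{5} \approx -5.0557$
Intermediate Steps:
$w = -8$ ($w = -4 + 1 \left(-4\right) = -4 - 4 = -8$)
$p = \sqrt{5}$ ($p = \sqrt{0 + \left(0 + 5\right)} = \sqrt{0 + 5} = \sqrt{5} \approx 2.2361$)
$J{\left(T,a \right)} = \sqrt{5}$
$J{\left(w,-8 \right)} 4 - 14 = \sqrt{5} \cdot 4 - 14 = 4 \sqrt{5} - 14 = -14 + 4 \sqrt{5}$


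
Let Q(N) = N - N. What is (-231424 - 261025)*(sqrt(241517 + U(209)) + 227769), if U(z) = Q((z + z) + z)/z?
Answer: -112164616281 - 492449*sqrt(241517) ≈ -1.1241e+11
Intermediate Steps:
Q(N) = 0
U(z) = 0 (U(z) = 0/z = 0)
(-231424 - 261025)*(sqrt(241517 + U(209)) + 227769) = (-231424 - 261025)*(sqrt(241517 + 0) + 227769) = -492449*(sqrt(241517) + 227769) = -492449*(227769 + sqrt(241517)) = -112164616281 - 492449*sqrt(241517)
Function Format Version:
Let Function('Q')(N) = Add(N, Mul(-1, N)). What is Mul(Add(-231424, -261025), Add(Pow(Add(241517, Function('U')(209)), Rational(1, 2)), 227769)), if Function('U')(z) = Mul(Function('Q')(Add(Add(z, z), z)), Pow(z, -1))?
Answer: Add(-112164616281, Mul(-492449, Pow(241517, Rational(1, 2)))) ≈ -1.1241e+11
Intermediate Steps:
Function('Q')(N) = 0
Function('U')(z) = 0 (Function('U')(z) = Mul(0, Pow(z, -1)) = 0)
Mul(Add(-231424, -261025), Add(Pow(Add(241517, Function('U')(209)), Rational(1, 2)), 227769)) = Mul(Add(-231424, -261025), Add(Pow(Add(241517, 0), Rational(1, 2)), 227769)) = Mul(-492449, Add(Pow(241517, Rational(1, 2)), 227769)) = Mul(-492449, Add(227769, Pow(241517, Rational(1, 2)))) = Add(-112164616281, Mul(-492449, Pow(241517, Rational(1, 2))))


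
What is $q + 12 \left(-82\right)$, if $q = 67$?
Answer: $-917$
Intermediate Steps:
$q + 12 \left(-82\right) = 67 + 12 \left(-82\right) = 67 - 984 = -917$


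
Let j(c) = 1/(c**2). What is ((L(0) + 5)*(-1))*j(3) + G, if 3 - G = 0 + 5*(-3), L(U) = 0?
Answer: 157/9 ≈ 17.444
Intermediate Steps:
G = 18 (G = 3 - (0 + 5*(-3)) = 3 - (0 - 15) = 3 - 1*(-15) = 3 + 15 = 18)
j(c) = c**(-2)
((L(0) + 5)*(-1))*j(3) + G = ((0 + 5)*(-1))/3**2 + 18 = (5*(-1))*(1/9) + 18 = -5*1/9 + 18 = -5/9 + 18 = 157/9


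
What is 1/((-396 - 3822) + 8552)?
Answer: 1/4334 ≈ 0.00023073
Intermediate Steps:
1/((-396 - 3822) + 8552) = 1/(-4218 + 8552) = 1/4334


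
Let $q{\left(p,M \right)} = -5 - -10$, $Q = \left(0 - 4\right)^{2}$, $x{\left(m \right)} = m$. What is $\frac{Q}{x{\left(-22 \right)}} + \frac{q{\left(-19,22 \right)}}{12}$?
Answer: $- \frac{41}{132} \approx -0.31061$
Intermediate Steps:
$Q = 16$ ($Q = \left(-4\right)^{2} = 16$)
$q{\left(p,M \right)} = 5$ ($q{\left(p,M \right)} = -5 + 10 = 5$)
$\frac{Q}{x{\left(-22 \right)}} + \frac{q{\left(-19,22 \right)}}{12} = \frac{16}{-22} + \frac{5}{12} = 16 \left(- \frac{1}{22}\right) + 5 \cdot \frac{1}{12} = - \frac{8}{11} + \frac{5}{12} = - \frac{41}{132}$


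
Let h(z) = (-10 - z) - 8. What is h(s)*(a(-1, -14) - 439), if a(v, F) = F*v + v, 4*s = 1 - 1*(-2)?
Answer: 15975/2 ≈ 7987.5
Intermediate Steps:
s = ¾ (s = (1 - 1*(-2))/4 = (1 + 2)/4 = (¼)*3 = ¾ ≈ 0.75000)
a(v, F) = v + F*v
h(z) = -18 - z
h(s)*(a(-1, -14) - 439) = (-18 - 1*¾)*(-(1 - 14) - 439) = (-18 - ¾)*(-1*(-13) - 439) = -75*(13 - 439)/4 = -75/4*(-426) = 15975/2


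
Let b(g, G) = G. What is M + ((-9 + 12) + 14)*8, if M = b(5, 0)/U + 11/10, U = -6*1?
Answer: 1371/10 ≈ 137.10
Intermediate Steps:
U = -6
M = 11/10 (M = 0/(-6) + 11/10 = 0*(-1/6) + 11*(1/10) = 0 + 11/10 = 11/10 ≈ 1.1000)
M + ((-9 + 12) + 14)*8 = 11/10 + ((-9 + 12) + 14)*8 = 11/10 + (3 + 14)*8 = 11/10 + 17*8 = 11/10 + 136 = 1371/10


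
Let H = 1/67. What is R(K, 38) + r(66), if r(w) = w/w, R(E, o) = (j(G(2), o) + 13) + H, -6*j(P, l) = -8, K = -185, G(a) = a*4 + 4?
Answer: 3085/201 ≈ 15.348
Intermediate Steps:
G(a) = 4 + 4*a (G(a) = 4*a + 4 = 4 + 4*a)
j(P, l) = 4/3 (j(P, l) = -⅙*(-8) = 4/3)
H = 1/67 ≈ 0.014925
R(E, o) = 2884/201 (R(E, o) = (4/3 + 13) + 1/67 = 43/3 + 1/67 = 2884/201)
r(w) = 1
R(K, 38) + r(66) = 2884/201 + 1 = 3085/201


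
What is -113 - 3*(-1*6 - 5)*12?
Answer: 283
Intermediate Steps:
-113 - 3*(-1*6 - 5)*12 = -113 - 3*(-6 - 5)*12 = -113 - 3*(-11)*12 = -113 + 33*12 = -113 + 396 = 283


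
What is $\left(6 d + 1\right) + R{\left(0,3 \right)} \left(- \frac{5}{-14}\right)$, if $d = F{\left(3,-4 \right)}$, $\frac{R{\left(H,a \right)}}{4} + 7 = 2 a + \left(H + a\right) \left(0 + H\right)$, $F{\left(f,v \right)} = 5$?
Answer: $\frac{207}{7} \approx 29.571$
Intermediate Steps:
$R{\left(H,a \right)} = -28 + 8 a + 4 H \left(H + a\right)$ ($R{\left(H,a \right)} = -28 + 4 \left(2 a + \left(H + a\right) \left(0 + H\right)\right) = -28 + 4 \left(2 a + \left(H + a\right) H\right) = -28 + 4 \left(2 a + H \left(H + a\right)\right) = -28 + \left(8 a + 4 H \left(H + a\right)\right) = -28 + 8 a + 4 H \left(H + a\right)$)
$d = 5$
$\left(6 d + 1\right) + R{\left(0,3 \right)} \left(- \frac{5}{-14}\right) = \left(6 \cdot 5 + 1\right) + \left(-28 + 4 \cdot 0^{2} + 8 \cdot 3 + 4 \cdot 0 \cdot 3\right) \left(- \frac{5}{-14}\right) = \left(30 + 1\right) + \left(-28 + 4 \cdot 0 + 24 + 0\right) \left(\left(-5\right) \left(- \frac{1}{14}\right)\right) = 31 + \left(-28 + 0 + 24 + 0\right) \frac{5}{14} = 31 - \frac{10}{7} = \frac{207}{7}$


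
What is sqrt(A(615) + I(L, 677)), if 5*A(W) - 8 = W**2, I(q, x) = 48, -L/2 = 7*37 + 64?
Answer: sqrt(1892365)/5 ≈ 275.13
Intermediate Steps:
L = -646 (L = -2*(7*37 + 64) = -2*(259 + 64) = -2*323 = -646)
A(W) = 8/5 + W**2/5
sqrt(A(615) + I(L, 677)) = sqrt((8/5 + (1/5)*615**2) + 48) = sqrt((8/5 + (1/5)*378225) + 48) = sqrt((8/5 + 75645) + 48) = sqrt(378233/5 + 48) = sqrt(378473/5) = sqrt(1892365)/5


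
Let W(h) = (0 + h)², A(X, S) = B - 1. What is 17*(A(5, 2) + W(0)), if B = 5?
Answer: 68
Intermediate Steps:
A(X, S) = 4 (A(X, S) = 5 - 1 = 4)
W(h) = h²
17*(A(5, 2) + W(0)) = 17*(4 + 0²) = 17*(4 + 0) = 17*4 = 68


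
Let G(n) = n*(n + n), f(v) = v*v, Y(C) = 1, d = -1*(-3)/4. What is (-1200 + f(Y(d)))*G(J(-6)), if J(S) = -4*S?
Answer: -1381248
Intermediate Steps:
d = 3/4 (d = 3*(1/4) = 3/4 ≈ 0.75000)
f(v) = v**2
G(n) = 2*n**2 (G(n) = n*(2*n) = 2*n**2)
(-1200 + f(Y(d)))*G(J(-6)) = (-1200 + 1**2)*(2*(-4*(-6))**2) = (-1200 + 1)*(2*24**2) = -2398*576 = -1199*1152 = -1381248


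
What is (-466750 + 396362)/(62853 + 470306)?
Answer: -70388/533159 ≈ -0.13202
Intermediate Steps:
(-466750 + 396362)/(62853 + 470306) = -70388/533159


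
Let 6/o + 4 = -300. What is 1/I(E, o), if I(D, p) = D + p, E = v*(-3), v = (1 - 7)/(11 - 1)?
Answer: 760/1353 ≈ 0.56171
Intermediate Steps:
v = -⅗ (v = -6/10 = -6*⅒ = -⅗ ≈ -0.60000)
o = -3/152 (o = 6/(-4 - 300) = 6/(-304) = 6*(-1/304) = -3/152 ≈ -0.019737)
E = 9/5 (E = -⅗*(-3) = 9/5 ≈ 1.8000)
1/I(E, o) = 1/(9/5 - 3/152) = 1/(1353/760) = 760/1353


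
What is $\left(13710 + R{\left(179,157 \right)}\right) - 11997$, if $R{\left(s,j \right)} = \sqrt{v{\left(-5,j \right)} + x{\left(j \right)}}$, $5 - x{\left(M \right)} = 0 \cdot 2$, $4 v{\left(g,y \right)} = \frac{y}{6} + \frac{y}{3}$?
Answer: $1713 + \frac{\sqrt{394}}{4} \approx 1718.0$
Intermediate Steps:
$v{\left(g,y \right)} = \frac{y}{8}$ ($v{\left(g,y \right)} = \frac{\frac{y}{6} + \frac{y}{3}}{4} = \frac{\frac{1}{2} y}{4} = \frac{y}{8}$)
$x{\left(M \right)} = 5$ ($x{\left(M \right)} = 5 - 0 \cdot 2 = 5 - 0 = 5 + 0 = 5$)
$R{\left(s,j \right)} = \sqrt{5 + \frac{j}{8}}$ ($R{\left(s,j \right)} = \sqrt{\frac{j}{8} + 5} = \sqrt{5 + \frac{j}{8}}$)
$\left(13710 + R{\left(179,157 \right)}\right) - 11997 = \left(13710 + \frac{\sqrt{80 + 2 \cdot 157}}{4}\right) - 11997 = \left(13710 + \frac{\sqrt{80 + 314}}{4}\right) - 11997 = \left(13710 + \frac{\sqrt{394}}{4}\right) - 11997 = 1713 + \frac{\sqrt{394}}{4}$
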